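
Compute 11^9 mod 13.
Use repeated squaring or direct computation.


11^1 mod 13 = 11
11^2 mod 13 = 4
11^3 mod 13 = 5
11^4 mod 13 = 3
11^5 mod 13 = 7
11^6 mod 13 = 12
11^7 mod 13 = 2
11^8 mod 13 = 9
11^9 mod 13 = 8


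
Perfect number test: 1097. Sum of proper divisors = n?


Proper divisors of 1097: 1
Sum = 1 = 1

No, 1097 is not perfect (1 ≠ 1097)


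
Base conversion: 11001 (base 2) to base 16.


11001 (base 2) = 25 (decimal)
25 (decimal) = 19 (base 16)


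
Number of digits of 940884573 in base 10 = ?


940884573 has 9 digits in base 10
floor(log10(940884573)) + 1 = floor(8.9735) + 1 = 9

9 digits (base 10)


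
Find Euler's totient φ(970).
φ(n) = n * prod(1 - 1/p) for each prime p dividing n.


970 = 2 × 5 × 97
Prime factors: 2, 5, 97
φ(970) = 970 × (1-1/2) × (1-1/5) × (1-1/97)
= 970 × 1/2 × 4/5 × 96/97 = 384

φ(970) = 384


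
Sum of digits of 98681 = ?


9 + 8 + 6 + 8 + 1 = 32


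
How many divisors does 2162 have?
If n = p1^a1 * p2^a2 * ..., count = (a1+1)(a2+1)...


2162 = 2^1 × 23^1 × 47^1
d(2162) = (1+1) × (1+1) × (1+1) = 8

8 divisors


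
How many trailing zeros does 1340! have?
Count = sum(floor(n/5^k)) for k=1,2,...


floor(1340/5) = 268
floor(1340/25) = 53
floor(1340/125) = 10
floor(1340/625) = 2
Total = 333

333 trailing zeros


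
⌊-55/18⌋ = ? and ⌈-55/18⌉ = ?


-55/18 = -3.0556
floor = -4
ceil = -3

floor = -4, ceil = -3


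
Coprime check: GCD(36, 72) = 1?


Euclidean algorithm:
72 = 2 * 36 + 0
GCD(36, 72) = 36

No, not coprime (GCD = 36)


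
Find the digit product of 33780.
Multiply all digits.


3 × 3 × 7 × 8 × 0 = 0


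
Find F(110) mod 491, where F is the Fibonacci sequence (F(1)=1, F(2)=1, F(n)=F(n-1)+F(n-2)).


F(k) mod 491 for k=1..110:
1, 1, 2, 3, 5, 8, 13, 21, 34, 55, 89, 144, 233, 377, 119, 5, 124, 129, 253, 382, 144, 35, 179, 214, 393, 116, 18, 134, 152, 286, 438, 233, 180, 413, 102, 24, 126, 150, 276, 426, 211, 146, 357, 12, 369, 381, 259, 149, 408, 66, 474, 49, 32, 81, 113, 194, 307, 10, 317, 327, 153, 480, 142, 131, 273, 404, 186, 99, 285, 384, 178, 71, 249, 320, 78, 398, 476, 383, 368, 260, 137, 397, 43, 440, 483, 432, 424, 365, 298, 172, 470, 151, 130, 281, 411, 201, 121, 322, 443, 274, 226, 9, 235, 244, 479, 232, 220, 452, 181, 142
F(110) mod 491 = 142


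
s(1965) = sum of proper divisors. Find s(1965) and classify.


Proper divisors: 1, 3, 5, 15, 131, 393, 655
Sum = 1 + 3 + 5 + 15 + 131 + 393 + 655 = 1203
1203 < 1965 → deficient

s(1965) = 1203 (deficient)


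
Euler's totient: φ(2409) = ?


2409 = 3 × 11 × 73
Prime factors: 3, 11, 73
φ(2409) = 2409 × (1-1/3) × (1-1/11) × (1-1/73)
= 2409 × 2/3 × 10/11 × 72/73 = 1440

φ(2409) = 1440


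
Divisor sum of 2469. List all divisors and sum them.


Divisors of 2469: 1, 3, 823, 2469
Sum = 1 + 3 + 823 + 2469 = 3296

σ(2469) = 3296


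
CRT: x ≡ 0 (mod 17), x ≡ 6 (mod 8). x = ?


M = 17*8 = 136
M1 = M/17 = 8, M2 = M/8 = 17
M1^(-1) mod 17 = 15, M2^(-1) mod 8 = 1
x = 0*8*15 + 6*17*1 = 102
102 mod 136 = 102
Check: 102 mod 17 = 0 ✓, 102 mod 8 = 6 ✓

x ≡ 102 (mod 136)


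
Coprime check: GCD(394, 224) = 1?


Euclidean algorithm:
394 = 1 * 224 + 170
224 = 1 * 170 + 54
170 = 3 * 54 + 8
54 = 6 * 8 + 6
8 = 1 * 6 + 2
6 = 3 * 2 + 0
GCD(394, 224) = 2

No, not coprime (GCD = 2)


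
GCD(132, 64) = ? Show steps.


132 = 2 * 64 + 4
64 = 16 * 4 + 0
GCD = 4


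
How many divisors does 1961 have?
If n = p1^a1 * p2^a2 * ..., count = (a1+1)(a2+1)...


1961 = 37^1 × 53^1
d(1961) = (1+1) × (1+1) = 4

4 divisors


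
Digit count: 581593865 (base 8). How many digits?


581593865 in base 8 = 4252465411
Number of digits = 10

10 digits (base 8)


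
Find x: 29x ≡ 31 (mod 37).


GCD(29, 37) = 1, unique solution
a^(-1) mod 37 = 23
x = 23 * 31 mod 37 = 10

x ≡ 10 (mod 37)


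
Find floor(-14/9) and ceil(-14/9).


-14/9 = -1.5556
floor = -2
ceil = -1

floor = -2, ceil = -1


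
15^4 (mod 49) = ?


15^1 mod 49 = 15
15^2 mod 49 = 29
15^3 mod 49 = 43
15^4 mod 49 = 8


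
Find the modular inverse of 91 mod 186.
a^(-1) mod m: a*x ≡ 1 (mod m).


Use the extended Euclidean algorithm on (186, 91); each row r = 186*s + 91*t:
r=186, s=1, t=0
r=91, s=0, t=1
q=2: r=4, s=1, t=-2   [186*(1) + 91*(-2) = 4]
q=22: r=3, s=-22, t=45   [186*(-22) + 91*(45) = 3]
q=1: r=1, s=23, t=-47   [186*(23) + 91*(-47) = 1]
q=3: r=0, s=-91, t=186   [186*(-91) + 91*(186) = 0]
GCD = 1 with t = -47, so 91*(-47) ≡ 1 (mod 186)
Inverse = -47 mod 186 = 139
Check: 91 * 139 = 12649 ≡ 1 (mod 186)

91^(-1) ≡ 139 (mod 186)


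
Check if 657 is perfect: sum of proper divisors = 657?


Proper divisors of 657: 1, 3, 9, 73, 219
Sum = 1 + 3 + 9 + 73 + 219 = 305

No, 657 is not perfect (305 ≠ 657)


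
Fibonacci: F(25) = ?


Sequence: 1, 1, 2, 3, 5, 8, 13, 21, 34, 55, 89, 144, 233, 377, 610, 987, 1597, 2584, 4181, 6765, 10946, 17711, 28657, 46368, 75025
F(25) = 75025


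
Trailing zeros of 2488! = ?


floor(2488/5) = 497
floor(2488/25) = 99
floor(2488/125) = 19
floor(2488/625) = 3
Total = 618

618 trailing zeros


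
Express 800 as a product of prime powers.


800 / 2 = 400
400 / 2 = 200
200 / 2 = 100
100 / 2 = 50
50 / 2 = 25
25 / 5 = 5
5 / 5 = 1
800 = 2^5 × 5^2


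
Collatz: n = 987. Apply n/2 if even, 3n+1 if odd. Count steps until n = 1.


987 → 2962 → 1481 → 4444 → 2222 → 1111 → 3334 → 1667 → 5002 → 2501 → 7504 → 3752 → 1876 → 938 → 469 → 1408 → 704 → 352 → 176 → 88 → 44 → 22 → 11 → 34 → 17 → 52 → 26 → 13 → 40 → 20 → 10 → 5 → 16 → 8 → 4 → 2 → 1
Total steps = 36

36 steps


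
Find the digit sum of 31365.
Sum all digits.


3 + 1 + 3 + 6 + 5 = 18


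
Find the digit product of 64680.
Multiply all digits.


6 × 4 × 6 × 8 × 0 = 0


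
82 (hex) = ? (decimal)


82 (base 16) = 130 (decimal)
130 (decimal) = 130 (base 10)


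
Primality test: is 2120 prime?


2120 / 2 = 1060 (exact division)
2120 is NOT prime.

No, 2120 is not prime


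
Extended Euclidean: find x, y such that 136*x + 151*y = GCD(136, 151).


Tabular extended Euclidean (each row: r = 136*s + 151*t):
r=136, s=1, t=0
r=151, s=0, t=1
q=0: r=136, s=1, t=0   [136*(1) + 151*(0) = 136]
q=1: r=15, s=-1, t=1   [136*(-1) + 151*(1) = 15]
q=9: r=1, s=10, t=-9   [136*(10) + 151*(-9) = 1]
q=15: r=0, s=-151, t=136   [136*(-151) + 151*(136) = 0]
GCD = 1; from the row with r=1: x=10, y=-9
Check: 136*(10) + 151*(-9) = 1360 - 1359 = 1

GCD = 1, x = 10, y = -9


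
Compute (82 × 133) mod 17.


82 × 133 = 10906
10906 mod 17 = 9


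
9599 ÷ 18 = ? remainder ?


9599 = 18 * 533 + 5
Check: 9594 + 5 = 9599

q = 533, r = 5


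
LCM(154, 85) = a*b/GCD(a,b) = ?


GCD(154, 85) = 1
LCM = 154*85/1 = 13090/1 = 13090

LCM = 13090


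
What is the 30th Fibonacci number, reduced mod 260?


F(k) mod 260 for k=1..30:
1, 1, 2, 3, 5, 8, 13, 21, 34, 55, 89, 144, 233, 117, 90, 207, 37, 244, 21, 5, 26, 31, 57, 88, 145, 233, 118, 91, 209, 40
F(30) mod 260 = 40


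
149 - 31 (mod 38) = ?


149 - 31 = 118
118 mod 38 = 4


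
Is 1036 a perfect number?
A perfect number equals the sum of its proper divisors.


Proper divisors of 1036: 1, 2, 4, 7, 14, 28, 37, 74, 148, 259, 518
Sum = 1 + 2 + 4 + 7 + 14 + 28 + 37 + 74 + 148 + 259 + 518 = 1092

No, 1036 is not perfect (1092 ≠ 1036)


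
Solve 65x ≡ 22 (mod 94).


GCD(65, 94) = 1, unique solution
a^(-1) mod 94 = 81
x = 81 * 22 mod 94 = 90

x ≡ 90 (mod 94)


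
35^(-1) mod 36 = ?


Use the extended Euclidean algorithm on (36, 35); each row r = 36*s + 35*t:
r=36, s=1, t=0
r=35, s=0, t=1
q=1: r=1, s=1, t=-1   [36*(1) + 35*(-1) = 1]
q=35: r=0, s=-35, t=36   [36*(-35) + 35*(36) = 0]
GCD = 1 with t = -1, so 35*(-1) ≡ 1 (mod 36)
Inverse = -1 mod 36 = 35
Check: 35 * 35 = 1225 ≡ 1 (mod 36)

35^(-1) ≡ 35 (mod 36)


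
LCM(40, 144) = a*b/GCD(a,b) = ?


GCD(40, 144) = 8
LCM = 40*144/8 = 5760/8 = 720

LCM = 720


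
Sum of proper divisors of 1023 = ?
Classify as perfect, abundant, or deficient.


Proper divisors: 1, 3, 11, 31, 33, 93, 341
Sum = 1 + 3 + 11 + 31 + 33 + 93 + 341 = 513
513 < 1023 → deficient

s(1023) = 513 (deficient)


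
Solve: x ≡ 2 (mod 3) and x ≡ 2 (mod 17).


M = 3*17 = 51
M1 = M/3 = 17, M2 = M/17 = 3
M1^(-1) mod 3 = 2, M2^(-1) mod 17 = 6
x = 2*17*2 + 2*3*6 = 104
104 mod 51 = 2
Check: 2 mod 3 = 2 ✓, 2 mod 17 = 2 ✓

x ≡ 2 (mod 51)


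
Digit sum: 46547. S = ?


4 + 6 + 5 + 4 + 7 = 26


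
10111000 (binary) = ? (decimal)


10111000 (base 2) = 184 (decimal)
184 (decimal) = 184 (base 10)


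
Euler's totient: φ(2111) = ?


2111 = 2111
Prime factors: 2111
φ(2111) = 2111 × (1-1/2111)
= 2111 × 2110/2111 = 2110

φ(2111) = 2110


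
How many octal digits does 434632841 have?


434632841 in base 8 = 3171774211
Number of digits = 10

10 digits (base 8)


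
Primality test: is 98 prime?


98 / 2 = 49 (exact division)
98 is NOT prime.

No, 98 is not prime


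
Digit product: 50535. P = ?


5 × 0 × 5 × 3 × 5 = 0


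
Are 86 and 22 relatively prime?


Euclidean algorithm:
86 = 3 * 22 + 20
22 = 1 * 20 + 2
20 = 10 * 2 + 0
GCD(86, 22) = 2

No, not coprime (GCD = 2)


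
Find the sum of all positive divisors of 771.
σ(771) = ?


Divisors of 771: 1, 3, 257, 771
Sum = 1 + 3 + 257 + 771 = 1032

σ(771) = 1032


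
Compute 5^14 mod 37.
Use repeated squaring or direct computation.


5^1 mod 37 = 5
5^2 mod 37 = 25
5^3 mod 37 = 14
5^4 mod 37 = 33
5^5 mod 37 = 17
5^6 mod 37 = 11
5^7 mod 37 = 18
5^8 mod 37 = 16
5^9 mod 37 = 6
5^10 mod 37 = 30
5^11 mod 37 = 2
5^12 mod 37 = 10
5^13 mod 37 = 13
5^14 mod 37 = 28


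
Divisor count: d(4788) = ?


4788 = 2^2 × 3^2 × 7^1 × 19^1
d(4788) = (2+1) × (2+1) × (1+1) × (1+1) = 36

36 divisors


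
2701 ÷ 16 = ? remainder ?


2701 = 16 * 168 + 13
Check: 2688 + 13 = 2701

q = 168, r = 13


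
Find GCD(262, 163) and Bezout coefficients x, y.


Tabular extended Euclidean (each row: r = 262*s + 163*t):
r=262, s=1, t=0
r=163, s=0, t=1
q=1: r=99, s=1, t=-1   [262*(1) + 163*(-1) = 99]
q=1: r=64, s=-1, t=2   [262*(-1) + 163*(2) = 64]
q=1: r=35, s=2, t=-3   [262*(2) + 163*(-3) = 35]
q=1: r=29, s=-3, t=5   [262*(-3) + 163*(5) = 29]
q=1: r=6, s=5, t=-8   [262*(5) + 163*(-8) = 6]
q=4: r=5, s=-23, t=37   [262*(-23) + 163*(37) = 5]
q=1: r=1, s=28, t=-45   [262*(28) + 163*(-45) = 1]
q=5: r=0, s=-163, t=262   [262*(-163) + 163*(262) = 0]
GCD = 1; from the row with r=1: x=28, y=-45
Check: 262*(28) + 163*(-45) = 7336 - 7335 = 1

GCD = 1, x = 28, y = -45


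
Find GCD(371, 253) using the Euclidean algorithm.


371 = 1 * 253 + 118
253 = 2 * 118 + 17
118 = 6 * 17 + 16
17 = 1 * 16 + 1
16 = 16 * 1 + 0
GCD = 1


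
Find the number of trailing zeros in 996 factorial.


floor(996/5) = 199
floor(996/25) = 39
floor(996/125) = 7
floor(996/625) = 1
Total = 246

246 trailing zeros


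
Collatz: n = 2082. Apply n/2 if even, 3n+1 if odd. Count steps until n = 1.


2082 → 1041 → 3124 → 1562 → 781 → 2344 → 1172 → 586 → 293 → 880 → 440 → 220 → 110 → 55 → 166 → 83 → 250 → 125 → 376 → 188 → 94 → 47 → 142 → 71 → 214 → 107 → 322 → 161 → 484 → 242 → 121 → 364 → 182 → 91 → 274 → 137 → 412 → 206 → 103 → 310 → 155 → 466 → 233 → 700 → 350 → 175 → 526 → 263 → 790 → 395 → 1186 → 593 → 1780 → 890 → 445 → 1336 → 668 → 334 → 167 → 502 → 251 → 754 → 377 → 1132 → 566 → 283 → 850 → 425 → 1276 → 638 → 319 → 958 → 479 → 1438 → 719 → 2158 → 1079 → 3238 → 1619 → 4858 → 2429 → 7288 → 3644 → 1822 → 911 → 2734 → 1367 → 4102 → 2051 → 6154 → 3077 → 9232 → 4616 → 2308 → 1154 → 577 → 1732 → 866 → 433 → 1300 → 650 → 325 → 976 → 488 → 244 → 122 → 61 → 184 → 92 → 46 → 23 → 70 → 35 → 106 → 53 → 160 → 80 → 40 → 20 → 10 → 5 → 16 → 8 → 4 → 2 → 1
Total steps = 125

125 steps


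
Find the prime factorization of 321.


321 / 3 = 107
107 / 107 = 1
321 = 3 × 107


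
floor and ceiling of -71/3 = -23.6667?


-71/3 = -23.6667
floor = -24
ceil = -23

floor = -24, ceil = -23


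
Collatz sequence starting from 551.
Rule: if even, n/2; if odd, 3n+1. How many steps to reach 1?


551 → 1654 → 827 → 2482 → 1241 → 3724 → 1862 → 931 → 2794 → 1397 → 4192 → 2096 → 1048 → 524 → 262 → 131 → 394 → 197 → 592 → 296 → 148 → 74 → 37 → 112 → 56 → 28 → 14 → 7 → 22 → 11 → 34 → 17 → 52 → 26 → 13 → 40 → 20 → 10 → 5 → 16 → 8 → 4 → 2 → 1
Total steps = 43

43 steps


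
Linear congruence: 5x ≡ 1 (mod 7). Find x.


GCD(5, 7) = 1, unique solution
a^(-1) mod 7 = 3
x = 3 * 1 mod 7 = 3

x ≡ 3 (mod 7)


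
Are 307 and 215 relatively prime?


Euclidean algorithm:
307 = 1 * 215 + 92
215 = 2 * 92 + 31
92 = 2 * 31 + 30
31 = 1 * 30 + 1
30 = 30 * 1 + 0
GCD(307, 215) = 1

Yes, coprime (GCD = 1)


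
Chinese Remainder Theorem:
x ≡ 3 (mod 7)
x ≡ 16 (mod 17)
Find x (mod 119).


M = 7*17 = 119
M1 = M/7 = 17, M2 = M/17 = 7
M1^(-1) mod 7 = 5, M2^(-1) mod 17 = 5
x = 3*17*5 + 16*7*5 = 815
815 mod 119 = 101
Check: 101 mod 7 = 3 ✓, 101 mod 17 = 16 ✓

x ≡ 101 (mod 119)


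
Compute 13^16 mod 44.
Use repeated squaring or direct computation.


13^1 mod 44 = 13
13^2 mod 44 = 37
13^3 mod 44 = 41
13^4 mod 44 = 5
13^5 mod 44 = 21
13^6 mod 44 = 9
13^7 mod 44 = 29
13^8 mod 44 = 25
13^9 mod 44 = 17
13^10 mod 44 = 1
13^11 mod 44 = 13
13^12 mod 44 = 37
13^13 mod 44 = 41
13^14 mod 44 = 5
13^15 mod 44 = 21
13^16 mod 44 = 9


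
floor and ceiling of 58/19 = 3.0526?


58/19 = 3.0526
floor = 3
ceil = 4

floor = 3, ceil = 4


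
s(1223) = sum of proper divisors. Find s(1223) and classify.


Proper divisors: 1
Sum = 1 = 1
1 < 1223 → deficient

s(1223) = 1 (deficient)


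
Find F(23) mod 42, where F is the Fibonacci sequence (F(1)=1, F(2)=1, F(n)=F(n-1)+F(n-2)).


F(k) mod 42 for k=1..23:
1, 1, 2, 3, 5, 8, 13, 21, 34, 13, 5, 18, 23, 41, 22, 21, 1, 22, 23, 3, 26, 29, 13
F(23) mod 42 = 13


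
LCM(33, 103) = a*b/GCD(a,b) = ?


GCD(33, 103) = 1
LCM = 33*103/1 = 3399/1 = 3399

LCM = 3399


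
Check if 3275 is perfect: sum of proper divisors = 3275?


Proper divisors of 3275: 1, 5, 25, 131, 655
Sum = 1 + 5 + 25 + 131 + 655 = 817

No, 3275 is not perfect (817 ≠ 3275)


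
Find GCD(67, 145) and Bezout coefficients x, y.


Tabular extended Euclidean (each row: r = 67*s + 145*t):
r=67, s=1, t=0
r=145, s=0, t=1
q=0: r=67, s=1, t=0   [67*(1) + 145*(0) = 67]
q=2: r=11, s=-2, t=1   [67*(-2) + 145*(1) = 11]
q=6: r=1, s=13, t=-6   [67*(13) + 145*(-6) = 1]
q=11: r=0, s=-145, t=67   [67*(-145) + 145*(67) = 0]
GCD = 1; from the row with r=1: x=13, y=-6
Check: 67*(13) + 145*(-6) = 871 - 870 = 1

GCD = 1, x = 13, y = -6


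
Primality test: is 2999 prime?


Check divisors up to sqrt(2999) = 54.7631
No divisors found.
2999 is prime.

Yes, 2999 is prime


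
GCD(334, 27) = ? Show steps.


334 = 12 * 27 + 10
27 = 2 * 10 + 7
10 = 1 * 7 + 3
7 = 2 * 3 + 1
3 = 3 * 1 + 0
GCD = 1


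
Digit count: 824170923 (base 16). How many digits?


824170923 in base 16 = 311FD9AB
Number of digits = 8

8 digits (base 16)


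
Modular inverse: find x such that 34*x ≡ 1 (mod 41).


Use the extended Euclidean algorithm on (41, 34); each row r = 41*s + 34*t:
r=41, s=1, t=0
r=34, s=0, t=1
q=1: r=7, s=1, t=-1   [41*(1) + 34*(-1) = 7]
q=4: r=6, s=-4, t=5   [41*(-4) + 34*(5) = 6]
q=1: r=1, s=5, t=-6   [41*(5) + 34*(-6) = 1]
q=6: r=0, s=-34, t=41   [41*(-34) + 34*(41) = 0]
GCD = 1 with t = -6, so 34*(-6) ≡ 1 (mod 41)
Inverse = -6 mod 41 = 35
Check: 34 * 35 = 1190 ≡ 1 (mod 41)

34^(-1) ≡ 35 (mod 41)


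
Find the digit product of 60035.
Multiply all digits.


6 × 0 × 0 × 3 × 5 = 0


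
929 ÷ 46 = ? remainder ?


929 = 46 * 20 + 9
Check: 920 + 9 = 929

q = 20, r = 9


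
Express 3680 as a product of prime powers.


3680 / 2 = 1840
1840 / 2 = 920
920 / 2 = 460
460 / 2 = 230
230 / 2 = 115
115 / 5 = 23
23 / 23 = 1
3680 = 2^5 × 5 × 23


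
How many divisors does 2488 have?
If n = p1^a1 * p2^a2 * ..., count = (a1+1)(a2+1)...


2488 = 2^3 × 311^1
d(2488) = (3+1) × (1+1) = 8

8 divisors


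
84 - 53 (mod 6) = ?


84 - 53 = 31
31 mod 6 = 1


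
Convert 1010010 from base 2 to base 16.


1010010 (base 2) = 82 (decimal)
82 (decimal) = 52 (base 16)


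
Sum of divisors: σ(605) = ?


Divisors of 605: 1, 5, 11, 55, 121, 605
Sum = 1 + 5 + 11 + 55 + 121 + 605 = 798

σ(605) = 798


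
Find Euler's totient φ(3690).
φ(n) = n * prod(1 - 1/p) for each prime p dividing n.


3690 = 2 × 3^2 × 5 × 41
Prime factors: 2, 3, 5, 41
φ(3690) = 3690 × (1-1/2) × (1-1/3) × (1-1/5) × (1-1/41)
= 3690 × 1/2 × 2/3 × 4/5 × 40/41 = 960

φ(3690) = 960


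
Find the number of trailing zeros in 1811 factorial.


floor(1811/5) = 362
floor(1811/25) = 72
floor(1811/125) = 14
floor(1811/625) = 2
Total = 450

450 trailing zeros


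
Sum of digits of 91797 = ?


9 + 1 + 7 + 9 + 7 = 33


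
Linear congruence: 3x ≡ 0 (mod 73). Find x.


GCD(3, 73) = 1, unique solution
a^(-1) mod 73 = 49
x = 49 * 0 mod 73 = 0

x ≡ 0 (mod 73)


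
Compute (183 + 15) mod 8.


183 + 15 = 198
198 mod 8 = 6


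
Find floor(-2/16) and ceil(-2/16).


-2/16 = -0.1250
floor = -1
ceil = 0

floor = -1, ceil = 0


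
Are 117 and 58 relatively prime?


Euclidean algorithm:
117 = 2 * 58 + 1
58 = 58 * 1 + 0
GCD(117, 58) = 1

Yes, coprime (GCD = 1)


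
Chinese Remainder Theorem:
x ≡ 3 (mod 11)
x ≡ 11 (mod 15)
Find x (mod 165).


M = 11*15 = 165
M1 = M/11 = 15, M2 = M/15 = 11
M1^(-1) mod 11 = 3, M2^(-1) mod 15 = 11
x = 3*15*3 + 11*11*11 = 1466
1466 mod 165 = 146
Check: 146 mod 11 = 3 ✓, 146 mod 15 = 11 ✓

x ≡ 146 (mod 165)


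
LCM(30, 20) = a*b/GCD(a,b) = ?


GCD(30, 20) = 10
LCM = 30*20/10 = 600/10 = 60

LCM = 60


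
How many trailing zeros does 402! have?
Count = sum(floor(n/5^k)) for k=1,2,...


floor(402/5) = 80
floor(402/25) = 16
floor(402/125) = 3
Total = 99

99 trailing zeros


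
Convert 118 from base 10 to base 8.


118 (base 10) = 118 (decimal)
118 (decimal) = 166 (base 8)


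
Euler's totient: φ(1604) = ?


1604 = 2^2 × 401
Prime factors: 2, 401
φ(1604) = 1604 × (1-1/2) × (1-1/401)
= 1604 × 1/2 × 400/401 = 800

φ(1604) = 800


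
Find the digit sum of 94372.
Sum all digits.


9 + 4 + 3 + 7 + 2 = 25


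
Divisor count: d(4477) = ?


4477 = 11^2 × 37^1
d(4477) = (2+1) × (1+1) = 6

6 divisors


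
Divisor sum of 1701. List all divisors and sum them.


Divisors of 1701: 1, 3, 7, 9, 21, 27, 63, 81, 189, 243, 567, 1701
Sum = 1 + 3 + 7 + 9 + 21 + 27 + 63 + 81 + 189 + 243 + 567 + 1701 = 2912

σ(1701) = 2912


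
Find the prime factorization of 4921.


4921 / 7 = 703
703 / 19 = 37
37 / 37 = 1
4921 = 7 × 19 × 37


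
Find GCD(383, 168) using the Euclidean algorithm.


383 = 2 * 168 + 47
168 = 3 * 47 + 27
47 = 1 * 27 + 20
27 = 1 * 20 + 7
20 = 2 * 7 + 6
7 = 1 * 6 + 1
6 = 6 * 1 + 0
GCD = 1


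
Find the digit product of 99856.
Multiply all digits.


9 × 9 × 8 × 5 × 6 = 19440


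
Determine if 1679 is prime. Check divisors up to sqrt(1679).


1679 / 23 = 73 (exact division)
1679 is NOT prime.

No, 1679 is not prime


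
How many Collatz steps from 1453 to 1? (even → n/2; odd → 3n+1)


1453 → 4360 → 2180 → 1090 → 545 → 1636 → 818 → 409 → 1228 → 614 → 307 → 922 → 461 → 1384 → 692 → 346 → 173 → 520 → 260 → 130 → 65 → 196 → 98 → 49 → 148 → 74 → 37 → 112 → 56 → 28 → 14 → 7 → 22 → 11 → 34 → 17 → 52 → 26 → 13 → 40 → 20 → 10 → 5 → 16 → 8 → 4 → 2 → 1
Total steps = 47

47 steps


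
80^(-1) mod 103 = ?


Use the extended Euclidean algorithm on (103, 80); each row r = 103*s + 80*t:
r=103, s=1, t=0
r=80, s=0, t=1
q=1: r=23, s=1, t=-1   [103*(1) + 80*(-1) = 23]
q=3: r=11, s=-3, t=4   [103*(-3) + 80*(4) = 11]
q=2: r=1, s=7, t=-9   [103*(7) + 80*(-9) = 1]
q=11: r=0, s=-80, t=103   [103*(-80) + 80*(103) = 0]
GCD = 1 with t = -9, so 80*(-9) ≡ 1 (mod 103)
Inverse = -9 mod 103 = 94
Check: 80 * 94 = 7520 ≡ 1 (mod 103)

80^(-1) ≡ 94 (mod 103)


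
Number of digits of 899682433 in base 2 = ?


899682433 in base 2 = 110101101000000001000010000001
Number of digits = 30

30 digits (base 2)


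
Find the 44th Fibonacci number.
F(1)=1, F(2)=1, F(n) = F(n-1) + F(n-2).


Sequence: 1, 1, 2, 3, 5, 8, 13, 21, 34, 55, 89, 144, 233, 377, 610, 987, 1597, 2584, 4181, 6765, 10946, 17711, 28657, 46368, 75025, 121393, 196418, 317811, 514229, 832040, 1346269, 2178309, 3524578, 5702887, 9227465, 14930352, 24157817, 39088169, 63245986, 102334155, 165580141, 267914296, 433494437, 701408733
F(44) = 701408733


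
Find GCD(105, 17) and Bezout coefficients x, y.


Tabular extended Euclidean (each row: r = 105*s + 17*t):
r=105, s=1, t=0
r=17, s=0, t=1
q=6: r=3, s=1, t=-6   [105*(1) + 17*(-6) = 3]
q=5: r=2, s=-5, t=31   [105*(-5) + 17*(31) = 2]
q=1: r=1, s=6, t=-37   [105*(6) + 17*(-37) = 1]
q=2: r=0, s=-17, t=105   [105*(-17) + 17*(105) = 0]
GCD = 1; from the row with r=1: x=6, y=-37
Check: 105*(6) + 17*(-37) = 630 - 629 = 1

GCD = 1, x = 6, y = -37


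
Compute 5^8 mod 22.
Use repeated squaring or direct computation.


5^1 mod 22 = 5
5^2 mod 22 = 3
5^3 mod 22 = 15
5^4 mod 22 = 9
5^5 mod 22 = 1
5^6 mod 22 = 5
5^7 mod 22 = 3
5^8 mod 22 = 15


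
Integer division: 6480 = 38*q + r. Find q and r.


6480 = 38 * 170 + 20
Check: 6460 + 20 = 6480

q = 170, r = 20


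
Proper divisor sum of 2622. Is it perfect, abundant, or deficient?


Proper divisors: 1, 2, 3, 6, 19, 23, 38, 46, 57, 69, 114, 138, 437, 874, 1311
Sum = 1 + 2 + 3 + 6 + 19 + 23 + 38 + 46 + 57 + 69 + 114 + 138 + 437 + 874 + 1311 = 3138
3138 > 2622 → abundant

s(2622) = 3138 (abundant)


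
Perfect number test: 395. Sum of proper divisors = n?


Proper divisors of 395: 1, 5, 79
Sum = 1 + 5 + 79 = 85

No, 395 is not perfect (85 ≠ 395)


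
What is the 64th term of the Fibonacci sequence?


Sequence: 1, 1, 2, 3, 5, 8, 13, 21, 34, 55, 89, 144, 233, 377, 610, 987, 1597, 2584, 4181, 6765, 10946, 17711, 28657, 46368, 75025, 121393, 196418, 317811, 514229, 832040, 1346269, 2178309, 3524578, 5702887, 9227465, 14930352, 24157817, 39088169, 63245986, 102334155, 165580141, 267914296, 433494437, 701408733, 1134903170, 1836311903, 2971215073, 4807526976, 7778742049, 12586269025, 20365011074, 32951280099, 53316291173, 86267571272, 139583862445, 225851433717, 365435296162, 591286729879, 956722026041, 1548008755920, 2504730781961, 4052739537881, 6557470319842, 10610209857723
F(64) = 10610209857723


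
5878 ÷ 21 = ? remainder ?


5878 = 21 * 279 + 19
Check: 5859 + 19 = 5878

q = 279, r = 19


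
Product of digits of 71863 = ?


7 × 1 × 8 × 6 × 3 = 1008


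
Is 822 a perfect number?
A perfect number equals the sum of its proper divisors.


Proper divisors of 822: 1, 2, 3, 6, 137, 274, 411
Sum = 1 + 2 + 3 + 6 + 137 + 274 + 411 = 834

No, 822 is not perfect (834 ≠ 822)


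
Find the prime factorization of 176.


176 / 2 = 88
88 / 2 = 44
44 / 2 = 22
22 / 2 = 11
11 / 11 = 1
176 = 2^4 × 11


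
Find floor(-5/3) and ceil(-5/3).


-5/3 = -1.6667
floor = -2
ceil = -1

floor = -2, ceil = -1


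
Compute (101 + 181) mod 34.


101 + 181 = 282
282 mod 34 = 10


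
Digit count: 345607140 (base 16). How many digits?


345607140 in base 16 = 14998BE4
Number of digits = 8

8 digits (base 16)


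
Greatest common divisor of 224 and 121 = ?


224 = 1 * 121 + 103
121 = 1 * 103 + 18
103 = 5 * 18 + 13
18 = 1 * 13 + 5
13 = 2 * 5 + 3
5 = 1 * 3 + 2
3 = 1 * 2 + 1
2 = 2 * 1 + 0
GCD = 1


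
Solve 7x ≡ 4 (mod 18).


GCD(7, 18) = 1, unique solution
a^(-1) mod 18 = 13
x = 13 * 4 mod 18 = 16

x ≡ 16 (mod 18)


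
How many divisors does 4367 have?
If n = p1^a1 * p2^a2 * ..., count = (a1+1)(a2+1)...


4367 = 11^1 × 397^1
d(4367) = (1+1) × (1+1) = 4

4 divisors


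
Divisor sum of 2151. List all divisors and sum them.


Divisors of 2151: 1, 3, 9, 239, 717, 2151
Sum = 1 + 3 + 9 + 239 + 717 + 2151 = 3120

σ(2151) = 3120


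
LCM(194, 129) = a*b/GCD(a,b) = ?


GCD(194, 129) = 1
LCM = 194*129/1 = 25026/1 = 25026

LCM = 25026


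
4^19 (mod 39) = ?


4^1 mod 39 = 4
4^2 mod 39 = 16
4^3 mod 39 = 25
4^4 mod 39 = 22
4^5 mod 39 = 10
4^6 mod 39 = 1
4^7 mod 39 = 4
4^8 mod 39 = 16
4^9 mod 39 = 25
4^10 mod 39 = 22
4^11 mod 39 = 10
4^12 mod 39 = 1
4^13 mod 39 = 4
4^14 mod 39 = 16
4^15 mod 39 = 25
4^16 mod 39 = 22
4^17 mod 39 = 10
4^18 mod 39 = 1
4^19 mod 39 = 4


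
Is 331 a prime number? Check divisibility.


Check divisors up to sqrt(331) = 18.1934
No divisors found.
331 is prime.

Yes, 331 is prime


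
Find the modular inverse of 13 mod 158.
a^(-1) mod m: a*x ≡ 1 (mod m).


Use the extended Euclidean algorithm on (158, 13); each row r = 158*s + 13*t:
r=158, s=1, t=0
r=13, s=0, t=1
q=12: r=2, s=1, t=-12   [158*(1) + 13*(-12) = 2]
q=6: r=1, s=-6, t=73   [158*(-6) + 13*(73) = 1]
q=2: r=0, s=13, t=-158   [158*(13) + 13*(-158) = 0]
GCD = 1 with t = 73, so 13*(73) ≡ 1 (mod 158)
Inverse = 73 mod 158 = 73
Check: 13 * 73 = 949 ≡ 1 (mod 158)

13^(-1) ≡ 73 (mod 158)


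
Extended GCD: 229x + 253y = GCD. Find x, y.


Tabular extended Euclidean (each row: r = 229*s + 253*t):
r=229, s=1, t=0
r=253, s=0, t=1
q=0: r=229, s=1, t=0   [229*(1) + 253*(0) = 229]
q=1: r=24, s=-1, t=1   [229*(-1) + 253*(1) = 24]
q=9: r=13, s=10, t=-9   [229*(10) + 253*(-9) = 13]
q=1: r=11, s=-11, t=10   [229*(-11) + 253*(10) = 11]
q=1: r=2, s=21, t=-19   [229*(21) + 253*(-19) = 2]
q=5: r=1, s=-116, t=105   [229*(-116) + 253*(105) = 1]
q=2: r=0, s=253, t=-229   [229*(253) + 253*(-229) = 0]
GCD = 1; from the row with r=1: x=-116, y=105
Check: 229*(-116) + 253*(105) = -26564 + 26565 = 1

GCD = 1, x = -116, y = 105


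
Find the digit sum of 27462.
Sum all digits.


2 + 7 + 4 + 6 + 2 = 21


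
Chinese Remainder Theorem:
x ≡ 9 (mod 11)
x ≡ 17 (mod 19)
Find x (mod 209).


M = 11*19 = 209
M1 = M/11 = 19, M2 = M/19 = 11
M1^(-1) mod 11 = 7, M2^(-1) mod 19 = 7
x = 9*19*7 + 17*11*7 = 2506
2506 mod 209 = 207
Check: 207 mod 11 = 9 ✓, 207 mod 19 = 17 ✓

x ≡ 207 (mod 209)


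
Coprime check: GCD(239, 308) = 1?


Euclidean algorithm:
308 = 1 * 239 + 69
239 = 3 * 69 + 32
69 = 2 * 32 + 5
32 = 6 * 5 + 2
5 = 2 * 2 + 1
2 = 2 * 1 + 0
GCD(239, 308) = 1

Yes, coprime (GCD = 1)


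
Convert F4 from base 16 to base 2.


F4 (base 16) = 244 (decimal)
244 (decimal) = 11110100 (base 2)


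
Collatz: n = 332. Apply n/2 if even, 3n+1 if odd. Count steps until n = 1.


332 → 166 → 83 → 250 → 125 → 376 → 188 → 94 → 47 → 142 → 71 → 214 → 107 → 322 → 161 → 484 → 242 → 121 → 364 → 182 → 91 → 274 → 137 → 412 → 206 → 103 → 310 → 155 → 466 → 233 → 700 → 350 → 175 → 526 → 263 → 790 → 395 → 1186 → 593 → 1780 → 890 → 445 → 1336 → 668 → 334 → 167 → 502 → 251 → 754 → 377 → 1132 → 566 → 283 → 850 → 425 → 1276 → 638 → 319 → 958 → 479 → 1438 → 719 → 2158 → 1079 → 3238 → 1619 → 4858 → 2429 → 7288 → 3644 → 1822 → 911 → 2734 → 1367 → 4102 → 2051 → 6154 → 3077 → 9232 → 4616 → 2308 → 1154 → 577 → 1732 → 866 → 433 → 1300 → 650 → 325 → 976 → 488 → 244 → 122 → 61 → 184 → 92 → 46 → 23 → 70 → 35 → 106 → 53 → 160 → 80 → 40 → 20 → 10 → 5 → 16 → 8 → 4 → 2 → 1
Total steps = 112

112 steps


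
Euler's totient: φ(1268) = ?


1268 = 2^2 × 317
Prime factors: 2, 317
φ(1268) = 1268 × (1-1/2) × (1-1/317)
= 1268 × 1/2 × 316/317 = 632

φ(1268) = 632


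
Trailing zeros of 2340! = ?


floor(2340/5) = 468
floor(2340/25) = 93
floor(2340/125) = 18
floor(2340/625) = 3
Total = 582

582 trailing zeros


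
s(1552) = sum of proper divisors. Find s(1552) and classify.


Proper divisors: 1, 2, 4, 8, 16, 97, 194, 388, 776
Sum = 1 + 2 + 4 + 8 + 16 + 97 + 194 + 388 + 776 = 1486
1486 < 1552 → deficient

s(1552) = 1486 (deficient)


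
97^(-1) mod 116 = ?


Use the extended Euclidean algorithm on (116, 97); each row r = 116*s + 97*t:
r=116, s=1, t=0
r=97, s=0, t=1
q=1: r=19, s=1, t=-1   [116*(1) + 97*(-1) = 19]
q=5: r=2, s=-5, t=6   [116*(-5) + 97*(6) = 2]
q=9: r=1, s=46, t=-55   [116*(46) + 97*(-55) = 1]
q=2: r=0, s=-97, t=116   [116*(-97) + 97*(116) = 0]
GCD = 1 with t = -55, so 97*(-55) ≡ 1 (mod 116)
Inverse = -55 mod 116 = 61
Check: 97 * 61 = 5917 ≡ 1 (mod 116)

97^(-1) ≡ 61 (mod 116)


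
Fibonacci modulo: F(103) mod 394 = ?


F(k) mod 394 for k=1..103:
1, 1, 2, 3, 5, 8, 13, 21, 34, 55, 89, 144, 233, 377, 216, 199, 21, 220, 241, 67, 308, 375, 289, 270, 165, 41, 206, 247, 59, 306, 365, 277, 248, 131, 379, 116, 101, 217, 318, 141, 65, 206, 271, 83, 354, 43, 3, 46, 49, 95, 144, 239, 383, 228, 217, 51, 268, 319, 193, 118, 311, 35, 346, 381, 333, 320, 259, 185, 50, 235, 285, 126, 17, 143, 160, 303, 69, 372, 47, 25, 72, 97, 169, 266, 41, 307, 348, 261, 215, 82, 297, 379, 282, 267, 155, 28, 183, 211, 0, 211, 211, 28, 239
F(103) mod 394 = 239


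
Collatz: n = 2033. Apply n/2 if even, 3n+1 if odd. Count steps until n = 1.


2033 → 6100 → 3050 → 1525 → 4576 → 2288 → 1144 → 572 → 286 → 143 → 430 → 215 → 646 → 323 → 970 → 485 → 1456 → 728 → 364 → 182 → 91 → 274 → 137 → 412 → 206 → 103 → 310 → 155 → 466 → 233 → 700 → 350 → 175 → 526 → 263 → 790 → 395 → 1186 → 593 → 1780 → 890 → 445 → 1336 → 668 → 334 → 167 → 502 → 251 → 754 → 377 → 1132 → 566 → 283 → 850 → 425 → 1276 → 638 → 319 → 958 → 479 → 1438 → 719 → 2158 → 1079 → 3238 → 1619 → 4858 → 2429 → 7288 → 3644 → 1822 → 911 → 2734 → 1367 → 4102 → 2051 → 6154 → 3077 → 9232 → 4616 → 2308 → 1154 → 577 → 1732 → 866 → 433 → 1300 → 650 → 325 → 976 → 488 → 244 → 122 → 61 → 184 → 92 → 46 → 23 → 70 → 35 → 106 → 53 → 160 → 80 → 40 → 20 → 10 → 5 → 16 → 8 → 4 → 2 → 1
Total steps = 112

112 steps


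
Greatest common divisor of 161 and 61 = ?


161 = 2 * 61 + 39
61 = 1 * 39 + 22
39 = 1 * 22 + 17
22 = 1 * 17 + 5
17 = 3 * 5 + 2
5 = 2 * 2 + 1
2 = 2 * 1 + 0
GCD = 1


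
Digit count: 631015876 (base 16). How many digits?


631015876 in base 16 = 259C89C4
Number of digits = 8

8 digits (base 16)


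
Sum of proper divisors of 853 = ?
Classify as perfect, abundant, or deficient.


Proper divisors: 1
Sum = 1 = 1
1 < 853 → deficient

s(853) = 1 (deficient)


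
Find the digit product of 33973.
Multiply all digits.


3 × 3 × 9 × 7 × 3 = 1701


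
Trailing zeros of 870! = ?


floor(870/5) = 174
floor(870/25) = 34
floor(870/125) = 6
floor(870/625) = 1
Total = 215

215 trailing zeros


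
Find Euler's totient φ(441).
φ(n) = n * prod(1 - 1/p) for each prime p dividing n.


441 = 3^2 × 7^2
Prime factors: 3, 7
φ(441) = 441 × (1-1/3) × (1-1/7)
= 441 × 2/3 × 6/7 = 252

φ(441) = 252


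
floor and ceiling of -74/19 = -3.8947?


-74/19 = -3.8947
floor = -4
ceil = -3

floor = -4, ceil = -3


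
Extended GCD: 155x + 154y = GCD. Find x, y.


Tabular extended Euclidean (each row: r = 155*s + 154*t):
r=155, s=1, t=0
r=154, s=0, t=1
q=1: r=1, s=1, t=-1   [155*(1) + 154*(-1) = 1]
q=154: r=0, s=-154, t=155   [155*(-154) + 154*(155) = 0]
GCD = 1; from the row with r=1: x=1, y=-1
Check: 155*(1) + 154*(-1) = 155 - 154 = 1

GCD = 1, x = 1, y = -1


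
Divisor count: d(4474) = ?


4474 = 2^1 × 2237^1
d(4474) = (1+1) × (1+1) = 4

4 divisors


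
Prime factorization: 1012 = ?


1012 / 2 = 506
506 / 2 = 253
253 / 11 = 23
23 / 23 = 1
1012 = 2^2 × 11 × 23


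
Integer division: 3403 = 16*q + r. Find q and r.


3403 = 16 * 212 + 11
Check: 3392 + 11 = 3403

q = 212, r = 11


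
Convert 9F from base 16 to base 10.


9F (base 16) = 159 (decimal)
159 (decimal) = 159 (base 10)


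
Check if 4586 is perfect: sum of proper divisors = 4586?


Proper divisors of 4586: 1, 2, 2293
Sum = 1 + 2 + 2293 = 2296

No, 4586 is not perfect (2296 ≠ 4586)


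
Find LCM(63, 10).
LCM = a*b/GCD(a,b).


GCD(63, 10) = 1
LCM = 63*10/1 = 630/1 = 630

LCM = 630


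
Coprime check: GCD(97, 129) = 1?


Euclidean algorithm:
129 = 1 * 97 + 32
97 = 3 * 32 + 1
32 = 32 * 1 + 0
GCD(97, 129) = 1

Yes, coprime (GCD = 1)


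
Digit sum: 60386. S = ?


6 + 0 + 3 + 8 + 6 = 23


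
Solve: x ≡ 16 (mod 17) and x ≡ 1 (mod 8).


M = 17*8 = 136
M1 = M/17 = 8, M2 = M/8 = 17
M1^(-1) mod 17 = 15, M2^(-1) mod 8 = 1
x = 16*8*15 + 1*17*1 = 1937
1937 mod 136 = 33
Check: 33 mod 17 = 16 ✓, 33 mod 8 = 1 ✓

x ≡ 33 (mod 136)


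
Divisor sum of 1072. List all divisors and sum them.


Divisors of 1072: 1, 2, 4, 8, 16, 67, 134, 268, 536, 1072
Sum = 1 + 2 + 4 + 8 + 16 + 67 + 134 + 268 + 536 + 1072 = 2108

σ(1072) = 2108


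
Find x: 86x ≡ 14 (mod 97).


GCD(86, 97) = 1, unique solution
a^(-1) mod 97 = 44
x = 44 * 14 mod 97 = 34

x ≡ 34 (mod 97)


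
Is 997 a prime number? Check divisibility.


Check divisors up to sqrt(997) = 31.5753
No divisors found.
997 is prime.

Yes, 997 is prime


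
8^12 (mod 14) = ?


8^1 mod 14 = 8
8^2 mod 14 = 8
8^3 mod 14 = 8
8^4 mod 14 = 8
8^5 mod 14 = 8
8^6 mod 14 = 8
8^7 mod 14 = 8
8^8 mod 14 = 8
8^9 mod 14 = 8
8^10 mod 14 = 8
8^11 mod 14 = 8
8^12 mod 14 = 8


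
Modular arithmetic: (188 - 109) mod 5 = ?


188 - 109 = 79
79 mod 5 = 4


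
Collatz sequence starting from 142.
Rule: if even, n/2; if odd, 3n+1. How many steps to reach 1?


142 → 71 → 214 → 107 → 322 → 161 → 484 → 242 → 121 → 364 → 182 → 91 → 274 → 137 → 412 → 206 → 103 → 310 → 155 → 466 → 233 → 700 → 350 → 175 → 526 → 263 → 790 → 395 → 1186 → 593 → 1780 → 890 → 445 → 1336 → 668 → 334 → 167 → 502 → 251 → 754 → 377 → 1132 → 566 → 283 → 850 → 425 → 1276 → 638 → 319 → 958 → 479 → 1438 → 719 → 2158 → 1079 → 3238 → 1619 → 4858 → 2429 → 7288 → 3644 → 1822 → 911 → 2734 → 1367 → 4102 → 2051 → 6154 → 3077 → 9232 → 4616 → 2308 → 1154 → 577 → 1732 → 866 → 433 → 1300 → 650 → 325 → 976 → 488 → 244 → 122 → 61 → 184 → 92 → 46 → 23 → 70 → 35 → 106 → 53 → 160 → 80 → 40 → 20 → 10 → 5 → 16 → 8 → 4 → 2 → 1
Total steps = 103

103 steps


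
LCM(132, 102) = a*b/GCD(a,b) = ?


GCD(132, 102) = 6
LCM = 132*102/6 = 13464/6 = 2244

LCM = 2244


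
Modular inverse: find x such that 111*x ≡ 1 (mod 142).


Use the extended Euclidean algorithm on (142, 111); each row r = 142*s + 111*t:
r=142, s=1, t=0
r=111, s=0, t=1
q=1: r=31, s=1, t=-1   [142*(1) + 111*(-1) = 31]
q=3: r=18, s=-3, t=4   [142*(-3) + 111*(4) = 18]
q=1: r=13, s=4, t=-5   [142*(4) + 111*(-5) = 13]
q=1: r=5, s=-7, t=9   [142*(-7) + 111*(9) = 5]
q=2: r=3, s=18, t=-23   [142*(18) + 111*(-23) = 3]
q=1: r=2, s=-25, t=32   [142*(-25) + 111*(32) = 2]
q=1: r=1, s=43, t=-55   [142*(43) + 111*(-55) = 1]
q=2: r=0, s=-111, t=142   [142*(-111) + 111*(142) = 0]
GCD = 1 with t = -55, so 111*(-55) ≡ 1 (mod 142)
Inverse = -55 mod 142 = 87
Check: 111 * 87 = 9657 ≡ 1 (mod 142)

111^(-1) ≡ 87 (mod 142)


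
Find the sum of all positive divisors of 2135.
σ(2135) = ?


Divisors of 2135: 1, 5, 7, 35, 61, 305, 427, 2135
Sum = 1 + 5 + 7 + 35 + 61 + 305 + 427 + 2135 = 2976

σ(2135) = 2976


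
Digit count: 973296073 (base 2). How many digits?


973296073 in base 2 = 111010000000110101000111001001
Number of digits = 30

30 digits (base 2)


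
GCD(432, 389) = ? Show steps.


432 = 1 * 389 + 43
389 = 9 * 43 + 2
43 = 21 * 2 + 1
2 = 2 * 1 + 0
GCD = 1


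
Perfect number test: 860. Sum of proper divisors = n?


Proper divisors of 860: 1, 2, 4, 5, 10, 20, 43, 86, 172, 215, 430
Sum = 1 + 2 + 4 + 5 + 10 + 20 + 43 + 86 + 172 + 215 + 430 = 988

No, 860 is not perfect (988 ≠ 860)


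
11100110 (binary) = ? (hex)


11100110 (base 2) = 230 (decimal)
230 (decimal) = E6 (base 16)


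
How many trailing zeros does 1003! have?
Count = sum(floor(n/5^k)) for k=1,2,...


floor(1003/5) = 200
floor(1003/25) = 40
floor(1003/125) = 8
floor(1003/625) = 1
Total = 249

249 trailing zeros


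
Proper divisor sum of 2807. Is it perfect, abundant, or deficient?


Proper divisors: 1, 7, 401
Sum = 1 + 7 + 401 = 409
409 < 2807 → deficient

s(2807) = 409 (deficient)


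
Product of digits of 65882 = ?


6 × 5 × 8 × 8 × 2 = 3840


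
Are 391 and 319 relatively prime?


Euclidean algorithm:
391 = 1 * 319 + 72
319 = 4 * 72 + 31
72 = 2 * 31 + 10
31 = 3 * 10 + 1
10 = 10 * 1 + 0
GCD(391, 319) = 1

Yes, coprime (GCD = 1)


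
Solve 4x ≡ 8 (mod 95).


GCD(4, 95) = 1, unique solution
a^(-1) mod 95 = 24
x = 24 * 8 mod 95 = 2

x ≡ 2 (mod 95)


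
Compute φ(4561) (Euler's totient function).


4561 = 4561
Prime factors: 4561
φ(4561) = 4561 × (1-1/4561)
= 4561 × 4560/4561 = 4560

φ(4561) = 4560


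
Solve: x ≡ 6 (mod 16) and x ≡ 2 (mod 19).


M = 16*19 = 304
M1 = M/16 = 19, M2 = M/19 = 16
M1^(-1) mod 16 = 11, M2^(-1) mod 19 = 6
x = 6*19*11 + 2*16*6 = 1446
1446 mod 304 = 230
Check: 230 mod 16 = 6 ✓, 230 mod 19 = 2 ✓

x ≡ 230 (mod 304)


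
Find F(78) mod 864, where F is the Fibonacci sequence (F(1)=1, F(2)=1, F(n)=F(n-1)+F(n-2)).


F(k) mod 864 for k=1..78:
1, 1, 2, 3, 5, 8, 13, 21, 34, 55, 89, 144, 233, 377, 610, 123, 733, 856, 725, 717, 578, 431, 145, 576, 721, 433, 290, 723, 149, 8, 157, 165, 322, 487, 809, 432, 377, 809, 322, 267, 589, 856, 581, 573, 290, 863, 289, 288, 577, 1, 578, 579, 293, 8, 301, 309, 610, 55, 665, 720, 521, 377, 34, 411, 445, 856, 437, 429, 2, 431, 433, 0, 433, 433, 2, 435, 437, 8
F(78) mod 864 = 8


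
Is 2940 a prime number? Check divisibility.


2940 / 2 = 1470 (exact division)
2940 is NOT prime.

No, 2940 is not prime


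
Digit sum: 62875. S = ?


6 + 2 + 8 + 7 + 5 = 28


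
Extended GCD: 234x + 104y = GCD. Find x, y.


Tabular extended Euclidean (each row: r = 234*s + 104*t):
r=234, s=1, t=0
r=104, s=0, t=1
q=2: r=26, s=1, t=-2   [234*(1) + 104*(-2) = 26]
q=4: r=0, s=-4, t=9   [234*(-4) + 104*(9) = 0]
GCD = 26; from the row with r=26: x=1, y=-2
Check: 234*(1) + 104*(-2) = 234 - 208 = 26

GCD = 26, x = 1, y = -2


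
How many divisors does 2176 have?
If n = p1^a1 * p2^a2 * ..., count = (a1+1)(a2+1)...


2176 = 2^7 × 17^1
d(2176) = (7+1) × (1+1) = 16

16 divisors


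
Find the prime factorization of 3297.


3297 / 3 = 1099
1099 / 7 = 157
157 / 157 = 1
3297 = 3 × 7 × 157


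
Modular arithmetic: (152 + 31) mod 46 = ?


152 + 31 = 183
183 mod 46 = 45


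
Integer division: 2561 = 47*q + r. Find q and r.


2561 = 47 * 54 + 23
Check: 2538 + 23 = 2561

q = 54, r = 23


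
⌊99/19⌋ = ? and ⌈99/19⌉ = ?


99/19 = 5.2105
floor = 5
ceil = 6

floor = 5, ceil = 6


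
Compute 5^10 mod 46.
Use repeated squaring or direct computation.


5^1 mod 46 = 5
5^2 mod 46 = 25
5^3 mod 46 = 33
5^4 mod 46 = 27
5^5 mod 46 = 43
5^6 mod 46 = 31
5^7 mod 46 = 17
5^8 mod 46 = 39
5^9 mod 46 = 11
5^10 mod 46 = 9


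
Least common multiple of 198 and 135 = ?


GCD(198, 135) = 9
LCM = 198*135/9 = 26730/9 = 2970

LCM = 2970
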